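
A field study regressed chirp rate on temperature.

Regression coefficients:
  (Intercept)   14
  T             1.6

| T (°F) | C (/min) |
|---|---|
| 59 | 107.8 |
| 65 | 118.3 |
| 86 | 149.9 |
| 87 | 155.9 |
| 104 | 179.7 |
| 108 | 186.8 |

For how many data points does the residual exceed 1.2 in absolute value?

2

T=59: ŷ = 14 + 1.6·59 = 108.4; r = 107.8 − 108.4 = -0.6
T=65: ŷ = 14 + 1.6·65 = 118; r = 118.3 − 118 = 0.3
T=86: ŷ = 14 + 1.6·86 = 151.6; r = 149.9 − 151.6 = -1.7
T=87: ŷ = 14 + 1.6·87 = 153.2; r = 155.9 − 153.2 = 2.7
T=104: ŷ = 14 + 1.6·104 = 180.4; r = 179.7 − 180.4 = -0.7
T=108: ŷ = 14 + 1.6·108 = 186.8; r = 186.8 − 186.8 = 0
|r| > 1.2: T=86 (|r|=1.7), T=87 (|r|=2.7) → 2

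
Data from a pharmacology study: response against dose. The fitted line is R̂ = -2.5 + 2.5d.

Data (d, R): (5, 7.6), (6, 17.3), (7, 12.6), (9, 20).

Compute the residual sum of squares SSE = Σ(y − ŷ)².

d=5: R̂ = -2.5 + 2.5·5 = 10; e = 7.6 − 10 = -2.4
d=6: R̂ = -2.5 + 2.5·6 = 12.5; e = 17.3 − 12.5 = 4.8
d=7: R̂ = -2.5 + 2.5·7 = 15; e = 12.6 − 15 = -2.4
d=9: R̂ = -2.5 + 2.5·9 = 20; e = 20 − 20 = 0
SSE = 5.76 + 23.04 + 5.76 + 0 = 34.56

SSE = 34.56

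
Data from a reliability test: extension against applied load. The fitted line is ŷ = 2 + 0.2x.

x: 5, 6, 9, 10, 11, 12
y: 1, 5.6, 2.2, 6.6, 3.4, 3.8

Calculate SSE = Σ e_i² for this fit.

SSE = 20.08

x=5: ŷ = 2 + 0.2·5 = 3; e = 1 − 3 = -2
x=6: ŷ = 2 + 0.2·6 = 3.2; e = 5.6 − 3.2 = 2.4
x=9: ŷ = 2 + 0.2·9 = 3.8; e = 2.2 − 3.8 = -1.6
x=10: ŷ = 2 + 0.2·10 = 4; e = 6.6 − 4 = 2.6
x=11: ŷ = 2 + 0.2·11 = 4.2; e = 3.4 − 4.2 = -0.8
x=12: ŷ = 2 + 0.2·12 = 4.4; e = 3.8 − 4.4 = -0.6
SSE = 4 + 5.76 + 2.56 + 6.76 + 0.64 + 0.36 = 20.08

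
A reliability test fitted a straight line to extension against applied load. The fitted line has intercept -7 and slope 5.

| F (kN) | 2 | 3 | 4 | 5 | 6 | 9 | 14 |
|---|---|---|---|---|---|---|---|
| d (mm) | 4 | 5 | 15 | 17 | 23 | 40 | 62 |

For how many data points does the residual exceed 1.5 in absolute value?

F=2: d̂ = -7 + 5·2 = 3; r = 4 − 3 = 1
F=3: d̂ = -7 + 5·3 = 8; r = 5 − 8 = -3
F=4: d̂ = -7 + 5·4 = 13; r = 15 − 13 = 2
F=5: d̂ = -7 + 5·5 = 18; r = 17 − 18 = -1
F=6: d̂ = -7 + 5·6 = 23; r = 23 − 23 = 0
F=9: d̂ = -7 + 5·9 = 38; r = 40 − 38 = 2
F=14: d̂ = -7 + 5·14 = 63; r = 62 − 63 = -1
|r| > 1.5: F=3 (|r|=3), F=4 (|r|=2), F=9 (|r|=2) → 3

3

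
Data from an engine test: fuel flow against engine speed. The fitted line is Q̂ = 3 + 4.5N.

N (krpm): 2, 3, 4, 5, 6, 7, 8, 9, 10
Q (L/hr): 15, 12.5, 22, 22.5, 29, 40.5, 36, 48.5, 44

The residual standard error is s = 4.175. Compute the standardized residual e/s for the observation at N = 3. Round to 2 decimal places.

-0.96

Q̂ = 3 + 4.5·3 = 16.5
e = 12.5 − 16.5 = -4
e/s = -4 / 4.175 = -0.96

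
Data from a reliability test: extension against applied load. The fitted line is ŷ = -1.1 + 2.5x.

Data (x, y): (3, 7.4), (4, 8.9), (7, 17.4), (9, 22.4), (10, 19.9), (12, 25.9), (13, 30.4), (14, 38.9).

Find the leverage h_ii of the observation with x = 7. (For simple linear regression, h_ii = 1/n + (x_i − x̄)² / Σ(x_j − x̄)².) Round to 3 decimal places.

h = 0.159

x̄ = (3 + 4 + 7 + 9 + 10 + 12 + 13 + 14)/8 = 9
Σ(x − x̄)² = 36 + 25 + 4 + 0 + 1 + 9 + 16 + 25 = 116
h = 1/8 + (-2)²/116 = 0.125 + 0.0344828 = 0.159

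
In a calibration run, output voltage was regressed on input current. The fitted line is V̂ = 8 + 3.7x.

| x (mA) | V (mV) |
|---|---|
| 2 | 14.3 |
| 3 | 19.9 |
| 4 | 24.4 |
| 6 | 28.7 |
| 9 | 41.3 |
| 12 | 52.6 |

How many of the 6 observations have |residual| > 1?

3

x=2: V̂ = 8 + 3.7·2 = 15.4; r = 14.3 − 15.4 = -1.1
x=3: V̂ = 8 + 3.7·3 = 19.1; r = 19.9 − 19.1 = 0.8
x=4: V̂ = 8 + 3.7·4 = 22.8; r = 24.4 − 22.8 = 1.6
x=6: V̂ = 8 + 3.7·6 = 30.2; r = 28.7 − 30.2 = -1.5
x=9: V̂ = 8 + 3.7·9 = 41.3; r = 41.3 − 41.3 = 0
x=12: V̂ = 8 + 3.7·12 = 52.4; r = 52.6 − 52.4 = 0.2
|r| > 1: x=2 (|r|=1.1), x=4 (|r|=1.6), x=6 (|r|=1.5) → 3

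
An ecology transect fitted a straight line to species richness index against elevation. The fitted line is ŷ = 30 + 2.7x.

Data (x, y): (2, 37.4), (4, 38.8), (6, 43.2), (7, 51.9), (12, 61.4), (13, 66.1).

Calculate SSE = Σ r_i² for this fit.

SSE = 28

x=2: ŷ = 30 + 2.7·2 = 35.4; r = 37.4 − 35.4 = 2
x=4: ŷ = 30 + 2.7·4 = 40.8; r = 38.8 − 40.8 = -2
x=6: ŷ = 30 + 2.7·6 = 46.2; r = 43.2 − 46.2 = -3
x=7: ŷ = 30 + 2.7·7 = 48.9; r = 51.9 − 48.9 = 3
x=12: ŷ = 30 + 2.7·12 = 62.4; r = 61.4 − 62.4 = -1
x=13: ŷ = 30 + 2.7·13 = 65.1; r = 66.1 − 65.1 = 1
SSE = 4 + 4 + 9 + 9 + 1 + 1 = 28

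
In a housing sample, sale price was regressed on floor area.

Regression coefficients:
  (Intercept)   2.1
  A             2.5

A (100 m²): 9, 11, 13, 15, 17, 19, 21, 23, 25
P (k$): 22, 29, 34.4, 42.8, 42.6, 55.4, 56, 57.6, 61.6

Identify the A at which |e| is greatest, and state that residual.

A=9: P̂ = 2.1 + 2.5·9 = 24.6; e = 22 − 24.6 = -2.6
A=11: P̂ = 2.1 + 2.5·11 = 29.6; e = 29 − 29.6 = -0.6
A=13: P̂ = 2.1 + 2.5·13 = 34.6; e = 34.4 − 34.6 = -0.2
A=15: P̂ = 2.1 + 2.5·15 = 39.6; e = 42.8 − 39.6 = 3.2
A=17: P̂ = 2.1 + 2.5·17 = 44.6; e = 42.6 − 44.6 = -2
A=19: P̂ = 2.1 + 2.5·19 = 49.6; e = 55.4 − 49.6 = 5.8
A=21: P̂ = 2.1 + 2.5·21 = 54.6; e = 56 − 54.6 = 1.4
A=23: P̂ = 2.1 + 2.5·23 = 59.6; e = 57.6 − 59.6 = -2
A=25: P̂ = 2.1 + 2.5·25 = 64.6; e = 61.6 − 64.6 = -3
Largest |e| is 5.8 at A = 19, residual 5.8.

A = 19, e = 5.8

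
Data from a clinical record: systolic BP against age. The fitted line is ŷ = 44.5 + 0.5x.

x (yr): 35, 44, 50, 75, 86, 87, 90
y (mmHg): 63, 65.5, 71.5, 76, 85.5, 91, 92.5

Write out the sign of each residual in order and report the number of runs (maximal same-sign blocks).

x=35: ŷ = 44.5 + 0.5·35 = 62; e = 63 − 62 = 1
x=44: ŷ = 44.5 + 0.5·44 = 66.5; e = 65.5 − 66.5 = -1
x=50: ŷ = 44.5 + 0.5·50 = 69.5; e = 71.5 − 69.5 = 2
x=75: ŷ = 44.5 + 0.5·75 = 82; e = 76 − 82 = -6
x=86: ŷ = 44.5 + 0.5·86 = 87.5; e = 85.5 − 87.5 = -2
x=87: ŷ = 44.5 + 0.5·87 = 88; e = 91 − 88 = 3
x=90: ŷ = 44.5 + 0.5·90 = 89.5; e = 92.5 − 89.5 = 3
Signs: + − + − − + +
Runs: +×1, −×1, +×1, −×2, +×2 → 5

5 runs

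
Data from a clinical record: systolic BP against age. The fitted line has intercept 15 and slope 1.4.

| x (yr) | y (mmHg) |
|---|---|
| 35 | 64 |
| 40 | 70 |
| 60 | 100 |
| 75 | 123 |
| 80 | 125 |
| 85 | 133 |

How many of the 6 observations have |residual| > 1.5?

x=35: ŷ = 15 + 1.4·35 = 64; r = 64 − 64 = 0
x=40: ŷ = 15 + 1.4·40 = 71; r = 70 − 71 = -1
x=60: ŷ = 15 + 1.4·60 = 99; r = 100 − 99 = 1
x=75: ŷ = 15 + 1.4·75 = 120; r = 123 − 120 = 3
x=80: ŷ = 15 + 1.4·80 = 127; r = 125 − 127 = -2
x=85: ŷ = 15 + 1.4·85 = 134; r = 133 − 134 = -1
|r| > 1.5: x=75 (|r|=3), x=80 (|r|=2) → 2

2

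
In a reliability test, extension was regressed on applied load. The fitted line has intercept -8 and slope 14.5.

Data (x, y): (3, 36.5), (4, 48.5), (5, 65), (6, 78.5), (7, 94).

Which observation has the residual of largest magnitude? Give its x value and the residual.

x = 4, r = -1.5

x=3: ŷ = -8 + 14.5·3 = 35.5; r = 36.5 − 35.5 = 1
x=4: ŷ = -8 + 14.5·4 = 50; r = 48.5 − 50 = -1.5
x=5: ŷ = -8 + 14.5·5 = 64.5; r = 65 − 64.5 = 0.5
x=6: ŷ = -8 + 14.5·6 = 79; r = 78.5 − 79 = -0.5
x=7: ŷ = -8 + 14.5·7 = 93.5; r = 94 − 93.5 = 0.5
Largest |r| is 1.5 at x = 4, residual -1.5.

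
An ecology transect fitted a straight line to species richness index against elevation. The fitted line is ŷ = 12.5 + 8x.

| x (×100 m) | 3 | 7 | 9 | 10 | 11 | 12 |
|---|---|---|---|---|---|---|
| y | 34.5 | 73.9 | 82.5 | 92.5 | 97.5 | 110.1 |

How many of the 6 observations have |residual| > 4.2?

x=3: ŷ = 12.5 + 8·3 = 36.5; r = 34.5 − 36.5 = -2
x=7: ŷ = 12.5 + 8·7 = 68.5; r = 73.9 − 68.5 = 5.4
x=9: ŷ = 12.5 + 8·9 = 84.5; r = 82.5 − 84.5 = -2
x=10: ŷ = 12.5 + 8·10 = 92.5; r = 92.5 − 92.5 = 0
x=11: ŷ = 12.5 + 8·11 = 100.5; r = 97.5 − 100.5 = -3
x=12: ŷ = 12.5 + 8·12 = 108.5; r = 110.1 − 108.5 = 1.6
|r| > 4.2: x=7 (|r|=5.4) → 1

1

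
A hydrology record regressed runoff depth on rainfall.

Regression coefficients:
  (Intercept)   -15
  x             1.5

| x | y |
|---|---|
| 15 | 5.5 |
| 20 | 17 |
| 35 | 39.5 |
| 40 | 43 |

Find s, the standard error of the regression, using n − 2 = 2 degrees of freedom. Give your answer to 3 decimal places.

x=15: ŷ = -15 + 1.5·15 = 7.5; r = 5.5 − 7.5 = -2
x=20: ŷ = -15 + 1.5·20 = 15; r = 17 − 15 = 2
x=35: ŷ = -15 + 1.5·35 = 37.5; r = 39.5 − 37.5 = 2
x=40: ŷ = -15 + 1.5·40 = 45; r = 43 − 45 = -2
SSE = 4 + 4 + 4 + 4 = 16
s = √(16/2) = √8 ≈ 2.828

s = 2.828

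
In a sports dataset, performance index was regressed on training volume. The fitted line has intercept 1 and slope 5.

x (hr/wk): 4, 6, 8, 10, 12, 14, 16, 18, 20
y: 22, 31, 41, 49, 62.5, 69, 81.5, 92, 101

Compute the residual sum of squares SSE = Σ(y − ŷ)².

SSE = 12.5

x=4: ŷ = 1 + 5·4 = 21; e = 22 − 21 = 1
x=6: ŷ = 1 + 5·6 = 31; e = 31 − 31 = 0
x=8: ŷ = 1 + 5·8 = 41; e = 41 − 41 = 0
x=10: ŷ = 1 + 5·10 = 51; e = 49 − 51 = -2
x=12: ŷ = 1 + 5·12 = 61; e = 62.5 − 61 = 1.5
x=14: ŷ = 1 + 5·14 = 71; e = 69 − 71 = -2
x=16: ŷ = 1 + 5·16 = 81; e = 81.5 − 81 = 0.5
x=18: ŷ = 1 + 5·18 = 91; e = 92 − 91 = 1
x=20: ŷ = 1 + 5·20 = 101; e = 101 − 101 = 0
SSE = 1 + 0 + 0 + 4 + 2.25 + 4 + 0.25 + 1 + 0 = 12.5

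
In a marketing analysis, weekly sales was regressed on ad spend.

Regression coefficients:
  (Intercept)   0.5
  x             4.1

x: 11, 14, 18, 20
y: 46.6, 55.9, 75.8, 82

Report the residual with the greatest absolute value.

x=11: ŷ = 0.5 + 4.1·11 = 45.6; r = 46.6 − 45.6 = 1
x=14: ŷ = 0.5 + 4.1·14 = 57.9; r = 55.9 − 57.9 = -2
x=18: ŷ = 0.5 + 4.1·18 = 74.3; r = 75.8 − 74.3 = 1.5
x=20: ŷ = 0.5 + 4.1·20 = 82.5; r = 82 − 82.5 = -0.5
Largest |r| is 2 at x = 14, residual -2.

r = -2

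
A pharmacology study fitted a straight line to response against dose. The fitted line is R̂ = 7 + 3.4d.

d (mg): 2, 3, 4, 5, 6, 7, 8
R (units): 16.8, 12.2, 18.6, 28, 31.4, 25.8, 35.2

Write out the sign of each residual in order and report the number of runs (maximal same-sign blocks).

5 runs

d=2: R̂ = 7 + 3.4·2 = 13.8; e = 16.8 − 13.8 = 3
d=3: R̂ = 7 + 3.4·3 = 17.2; e = 12.2 − 17.2 = -5
d=4: R̂ = 7 + 3.4·4 = 20.6; e = 18.6 − 20.6 = -2
d=5: R̂ = 7 + 3.4·5 = 24; e = 28 − 24 = 4
d=6: R̂ = 7 + 3.4·6 = 27.4; e = 31.4 − 27.4 = 4
d=7: R̂ = 7 + 3.4·7 = 30.8; e = 25.8 − 30.8 = -5
d=8: R̂ = 7 + 3.4·8 = 34.2; e = 35.2 − 34.2 = 1
Signs: + − − + + − +
Runs: +×1, −×2, +×2, −×1, +×1 → 5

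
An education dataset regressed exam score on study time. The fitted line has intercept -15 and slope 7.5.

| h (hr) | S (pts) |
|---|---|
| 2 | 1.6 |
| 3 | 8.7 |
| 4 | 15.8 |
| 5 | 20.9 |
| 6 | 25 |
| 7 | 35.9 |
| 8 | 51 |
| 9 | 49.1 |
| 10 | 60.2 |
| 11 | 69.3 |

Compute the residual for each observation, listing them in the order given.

1.6, 1.2, 0.8, -1.6, -5, -1.6, 6, -3.4, 0.2, 1.8

h=2: ŷ = -15 + 7.5·2 = 0; e = 1.6 − 0 = 1.6
h=3: ŷ = -15 + 7.5·3 = 7.5; e = 8.7 − 7.5 = 1.2
h=4: ŷ = -15 + 7.5·4 = 15; e = 15.8 − 15 = 0.8
h=5: ŷ = -15 + 7.5·5 = 22.5; e = 20.9 − 22.5 = -1.6
h=6: ŷ = -15 + 7.5·6 = 30; e = 25 − 30 = -5
h=7: ŷ = -15 + 7.5·7 = 37.5; e = 35.9 − 37.5 = -1.6
h=8: ŷ = -15 + 7.5·8 = 45; e = 51 − 45 = 6
h=9: ŷ = -15 + 7.5·9 = 52.5; e = 49.1 − 52.5 = -3.4
h=10: ŷ = -15 + 7.5·10 = 60; e = 60.2 − 60 = 0.2
h=11: ŷ = -15 + 7.5·11 = 67.5; e = 69.3 − 67.5 = 1.8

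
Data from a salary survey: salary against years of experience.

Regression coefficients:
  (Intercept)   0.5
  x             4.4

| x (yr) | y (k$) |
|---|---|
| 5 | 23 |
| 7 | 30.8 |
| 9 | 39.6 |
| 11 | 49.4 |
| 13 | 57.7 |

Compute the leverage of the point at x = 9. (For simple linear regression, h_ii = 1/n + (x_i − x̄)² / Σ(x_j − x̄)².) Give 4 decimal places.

x̄ = (5 + 7 + 9 + 11 + 13)/5 = 9
Σ(x − x̄)² = 16 + 4 + 0 + 4 + 16 = 40
h = 1/5 + (0)²/40 = 0.2 + 0 = 0.2000

h = 0.2000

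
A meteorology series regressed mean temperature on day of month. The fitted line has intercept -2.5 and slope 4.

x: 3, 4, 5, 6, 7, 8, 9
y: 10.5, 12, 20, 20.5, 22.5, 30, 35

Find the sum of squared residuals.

x=3: ŷ = -2.5 + 4·3 = 9.5; e = 10.5 − 9.5 = 1
x=4: ŷ = -2.5 + 4·4 = 13.5; e = 12 − 13.5 = -1.5
x=5: ŷ = -2.5 + 4·5 = 17.5; e = 20 − 17.5 = 2.5
x=6: ŷ = -2.5 + 4·6 = 21.5; e = 20.5 − 21.5 = -1
x=7: ŷ = -2.5 + 4·7 = 25.5; e = 22.5 − 25.5 = -3
x=8: ŷ = -2.5 + 4·8 = 29.5; e = 30 − 29.5 = 0.5
x=9: ŷ = -2.5 + 4·9 = 33.5; e = 35 − 33.5 = 1.5
SSE = 1 + 2.25 + 6.25 + 1 + 9 + 0.25 + 2.25 = 22

SSE = 22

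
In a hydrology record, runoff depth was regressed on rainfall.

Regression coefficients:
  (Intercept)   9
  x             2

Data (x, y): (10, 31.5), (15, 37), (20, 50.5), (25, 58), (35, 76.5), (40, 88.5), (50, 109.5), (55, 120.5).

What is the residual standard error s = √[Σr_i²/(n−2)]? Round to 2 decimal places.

s = 1.94

x=10: ŷ = 9 + 2·10 = 29; r = 31.5 − 29 = 2.5
x=15: ŷ = 9 + 2·15 = 39; r = 37 − 39 = -2
x=20: ŷ = 9 + 2·20 = 49; r = 50.5 − 49 = 1.5
x=25: ŷ = 9 + 2·25 = 59; r = 58 − 59 = -1
x=35: ŷ = 9 + 2·35 = 79; r = 76.5 − 79 = -2.5
x=40: ŷ = 9 + 2·40 = 89; r = 88.5 − 89 = -0.5
x=50: ŷ = 9 + 2·50 = 109; r = 109.5 − 109 = 0.5
x=55: ŷ = 9 + 2·55 = 119; r = 120.5 − 119 = 1.5
SSE = 6.25 + 4 + 2.25 + 1 + 6.25 + 0.25 + 0.25 + 2.25 = 22.5
s = √(22.5/6) = √3.75 ≈ 1.94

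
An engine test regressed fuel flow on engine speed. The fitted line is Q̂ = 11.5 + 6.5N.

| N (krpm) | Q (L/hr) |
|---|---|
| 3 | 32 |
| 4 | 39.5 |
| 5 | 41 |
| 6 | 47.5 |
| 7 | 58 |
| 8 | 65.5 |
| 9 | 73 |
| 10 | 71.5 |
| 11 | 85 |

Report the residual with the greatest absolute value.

r = -5

N=3: Q̂ = 11.5 + 6.5·3 = 31; r = 32 − 31 = 1
N=4: Q̂ = 11.5 + 6.5·4 = 37.5; r = 39.5 − 37.5 = 2
N=5: Q̂ = 11.5 + 6.5·5 = 44; r = 41 − 44 = -3
N=6: Q̂ = 11.5 + 6.5·6 = 50.5; r = 47.5 − 50.5 = -3
N=7: Q̂ = 11.5 + 6.5·7 = 57; r = 58 − 57 = 1
N=8: Q̂ = 11.5 + 6.5·8 = 63.5; r = 65.5 − 63.5 = 2
N=9: Q̂ = 11.5 + 6.5·9 = 70; r = 73 − 70 = 3
N=10: Q̂ = 11.5 + 6.5·10 = 76.5; r = 71.5 − 76.5 = -5
N=11: Q̂ = 11.5 + 6.5·11 = 83; r = 85 − 83 = 2
Largest |r| is 5 at N = 10, residual -5.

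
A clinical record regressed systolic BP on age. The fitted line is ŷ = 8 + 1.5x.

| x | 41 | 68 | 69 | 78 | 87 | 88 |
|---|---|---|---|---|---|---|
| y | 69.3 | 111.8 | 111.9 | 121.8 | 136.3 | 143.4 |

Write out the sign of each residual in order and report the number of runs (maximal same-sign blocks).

x=41: ŷ = 8 + 1.5·41 = 69.5; r = 69.3 − 69.5 = -0.2
x=68: ŷ = 8 + 1.5·68 = 110; r = 111.8 − 110 = 1.8
x=69: ŷ = 8 + 1.5·69 = 111.5; r = 111.9 − 111.5 = 0.4
x=78: ŷ = 8 + 1.5·78 = 125; r = 121.8 − 125 = -3.2
x=87: ŷ = 8 + 1.5·87 = 138.5; r = 136.3 − 138.5 = -2.2
x=88: ŷ = 8 + 1.5·88 = 140; r = 143.4 − 140 = 3.4
Signs: − + + − − +
Runs: −×1, +×2, −×2, +×1 → 4

4 runs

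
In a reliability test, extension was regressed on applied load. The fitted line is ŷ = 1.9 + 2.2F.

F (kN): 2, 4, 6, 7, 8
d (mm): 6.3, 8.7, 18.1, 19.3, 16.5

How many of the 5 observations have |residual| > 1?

F=2: ŷ = 1.9 + 2.2·2 = 6.3; r = 6.3 − 6.3 = 0
F=4: ŷ = 1.9 + 2.2·4 = 10.7; r = 8.7 − 10.7 = -2
F=6: ŷ = 1.9 + 2.2·6 = 15.1; r = 18.1 − 15.1 = 3
F=7: ŷ = 1.9 + 2.2·7 = 17.3; r = 19.3 − 17.3 = 2
F=8: ŷ = 1.9 + 2.2·8 = 19.5; r = 16.5 − 19.5 = -3
|r| > 1: F=4 (|r|=2), F=6 (|r|=3), F=7 (|r|=2), F=8 (|r|=3) → 4

4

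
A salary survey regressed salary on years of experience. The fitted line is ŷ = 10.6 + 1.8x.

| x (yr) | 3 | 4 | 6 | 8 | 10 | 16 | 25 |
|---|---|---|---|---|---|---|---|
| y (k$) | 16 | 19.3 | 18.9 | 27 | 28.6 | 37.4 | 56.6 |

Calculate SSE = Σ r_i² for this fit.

x=3: ŷ = 10.6 + 1.8·3 = 16; r = 16 − 16 = 0
x=4: ŷ = 10.6 + 1.8·4 = 17.8; r = 19.3 − 17.8 = 1.5
x=6: ŷ = 10.6 + 1.8·6 = 21.4; r = 18.9 − 21.4 = -2.5
x=8: ŷ = 10.6 + 1.8·8 = 25; r = 27 − 25 = 2
x=10: ŷ = 10.6 + 1.8·10 = 28.6; r = 28.6 − 28.6 = 0
x=16: ŷ = 10.6 + 1.8·16 = 39.4; r = 37.4 − 39.4 = -2
x=25: ŷ = 10.6 + 1.8·25 = 55.6; r = 56.6 − 55.6 = 1
SSE = 0 + 2.25 + 6.25 + 4 + 0 + 4 + 1 = 17.5

SSE = 17.5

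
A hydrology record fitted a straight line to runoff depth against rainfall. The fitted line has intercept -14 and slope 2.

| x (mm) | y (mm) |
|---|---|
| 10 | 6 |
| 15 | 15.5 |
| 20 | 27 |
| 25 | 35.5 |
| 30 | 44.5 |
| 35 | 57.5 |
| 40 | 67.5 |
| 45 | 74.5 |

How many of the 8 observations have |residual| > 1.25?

x=10: ŷ = -14 + 2·10 = 6; r = 6 − 6 = 0
x=15: ŷ = -14 + 2·15 = 16; r = 15.5 − 16 = -0.5
x=20: ŷ = -14 + 2·20 = 26; r = 27 − 26 = 1
x=25: ŷ = -14 + 2·25 = 36; r = 35.5 − 36 = -0.5
x=30: ŷ = -14 + 2·30 = 46; r = 44.5 − 46 = -1.5
x=35: ŷ = -14 + 2·35 = 56; r = 57.5 − 56 = 1.5
x=40: ŷ = -14 + 2·40 = 66; r = 67.5 − 66 = 1.5
x=45: ŷ = -14 + 2·45 = 76; r = 74.5 − 76 = -1.5
|r| > 1.25: x=30 (|r|=1.5), x=35 (|r|=1.5), x=40 (|r|=1.5), x=45 (|r|=1.5) → 4

4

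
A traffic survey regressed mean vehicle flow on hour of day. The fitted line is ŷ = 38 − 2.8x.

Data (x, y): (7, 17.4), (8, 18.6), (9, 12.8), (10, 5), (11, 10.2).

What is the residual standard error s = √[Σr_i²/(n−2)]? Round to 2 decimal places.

x=7: ŷ = 38 − 2.8·7 = 18.4; r = 17.4 − 18.4 = -1
x=8: ŷ = 38 − 2.8·8 = 15.6; r = 18.6 − 15.6 = 3
x=9: ŷ = 38 − 2.8·9 = 12.8; r = 12.8 − 12.8 = 0
x=10: ŷ = 38 − 2.8·10 = 10; r = 5 − 10 = -5
x=11: ŷ = 38 − 2.8·11 = 7.2; r = 10.2 − 7.2 = 3
SSE = 1 + 9 + 0 + 25 + 9 = 44
s = √(44/3) = √14.6667 ≈ 3.83

s = 3.83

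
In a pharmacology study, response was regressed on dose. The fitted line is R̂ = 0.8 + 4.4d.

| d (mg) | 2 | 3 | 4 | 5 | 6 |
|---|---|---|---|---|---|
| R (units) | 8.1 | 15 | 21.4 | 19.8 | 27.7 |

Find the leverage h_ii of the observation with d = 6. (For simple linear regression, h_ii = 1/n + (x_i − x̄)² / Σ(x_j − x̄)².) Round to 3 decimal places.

d̄ = (2 + 3 + 4 + 5 + 6)/5 = 4
Σ(d − d̄)² = 4 + 1 + 0 + 1 + 4 = 10
h = 1/5 + (2)²/10 = 0.2 + 0.4 = 0.600

h = 0.600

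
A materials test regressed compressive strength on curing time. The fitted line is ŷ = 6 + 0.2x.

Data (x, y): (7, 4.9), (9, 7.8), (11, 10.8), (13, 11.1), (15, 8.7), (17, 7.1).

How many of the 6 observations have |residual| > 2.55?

x=7: ŷ = 6 + 0.2·7 = 7.4; r = 4.9 − 7.4 = -2.5
x=9: ŷ = 6 + 0.2·9 = 7.8; r = 7.8 − 7.8 = 0
x=11: ŷ = 6 + 0.2·11 = 8.2; r = 10.8 − 8.2 = 2.6
x=13: ŷ = 6 + 0.2·13 = 8.6; r = 11.1 − 8.6 = 2.5
x=15: ŷ = 6 + 0.2·15 = 9; r = 8.7 − 9 = -0.3
x=17: ŷ = 6 + 0.2·17 = 9.4; r = 7.1 − 9.4 = -2.3
|r| > 2.55: x=11 (|r|=2.6) → 1

1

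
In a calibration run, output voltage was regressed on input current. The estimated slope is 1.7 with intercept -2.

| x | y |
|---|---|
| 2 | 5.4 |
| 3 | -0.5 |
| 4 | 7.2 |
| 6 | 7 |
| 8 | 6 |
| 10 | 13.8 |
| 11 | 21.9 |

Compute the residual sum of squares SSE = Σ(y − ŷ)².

SSE = 96

x=2: ŷ = -2 + 1.7·2 = 1.4; r = 5.4 − 1.4 = 4
x=3: ŷ = -2 + 1.7·3 = 3.1; r = -0.5 − 3.1 = -3.6
x=4: ŷ = -2 + 1.7·4 = 4.8; r = 7.2 − 4.8 = 2.4
x=6: ŷ = -2 + 1.7·6 = 8.2; r = 7 − 8.2 = -1.2
x=8: ŷ = -2 + 1.7·8 = 11.6; r = 6 − 11.6 = -5.6
x=10: ŷ = -2 + 1.7·10 = 15; r = 13.8 − 15 = -1.2
x=11: ŷ = -2 + 1.7·11 = 16.7; r = 21.9 − 16.7 = 5.2
SSE = 16 + 12.96 + 5.76 + 1.44 + 31.36 + 1.44 + 27.04 = 96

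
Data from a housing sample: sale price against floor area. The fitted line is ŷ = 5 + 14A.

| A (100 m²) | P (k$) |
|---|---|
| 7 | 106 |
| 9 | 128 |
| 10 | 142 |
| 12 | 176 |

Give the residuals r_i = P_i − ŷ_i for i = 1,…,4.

A=7: ŷ = 5 + 14·7 = 103; r = 106 − 103 = 3
A=9: ŷ = 5 + 14·9 = 131; r = 128 − 131 = -3
A=10: ŷ = 5 + 14·10 = 145; r = 142 − 145 = -3
A=12: ŷ = 5 + 14·12 = 173; r = 176 − 173 = 3

3, -3, -3, 3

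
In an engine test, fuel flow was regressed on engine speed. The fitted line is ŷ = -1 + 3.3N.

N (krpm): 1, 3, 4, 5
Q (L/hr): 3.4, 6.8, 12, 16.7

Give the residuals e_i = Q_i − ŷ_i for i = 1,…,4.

1.1, -2.1, -0.2, 1.2

N=1: ŷ = -1 + 3.3·1 = 2.3; e = 3.4 − 2.3 = 1.1
N=3: ŷ = -1 + 3.3·3 = 8.9; e = 6.8 − 8.9 = -2.1
N=4: ŷ = -1 + 3.3·4 = 12.2; e = 12 − 12.2 = -0.2
N=5: ŷ = -1 + 3.3·5 = 15.5; e = 16.7 − 15.5 = 1.2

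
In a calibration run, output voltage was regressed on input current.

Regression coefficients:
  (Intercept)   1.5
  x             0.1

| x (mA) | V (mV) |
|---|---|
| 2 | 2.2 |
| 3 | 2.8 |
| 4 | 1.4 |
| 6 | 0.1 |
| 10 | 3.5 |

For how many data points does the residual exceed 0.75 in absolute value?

x=2: ŷ = 1.5 + 0.1·2 = 1.7; e = 2.2 − 1.7 = 0.5
x=3: ŷ = 1.5 + 0.1·3 = 1.8; e = 2.8 − 1.8 = 1
x=4: ŷ = 1.5 + 0.1·4 = 1.9; e = 1.4 − 1.9 = -0.5
x=6: ŷ = 1.5 + 0.1·6 = 2.1; e = 0.1 − 2.1 = -2
x=10: ŷ = 1.5 + 0.1·10 = 2.5; e = 3.5 − 2.5 = 1
|e| > 0.75: x=3 (|e|=1), x=6 (|e|=2), x=10 (|e|=1) → 3

3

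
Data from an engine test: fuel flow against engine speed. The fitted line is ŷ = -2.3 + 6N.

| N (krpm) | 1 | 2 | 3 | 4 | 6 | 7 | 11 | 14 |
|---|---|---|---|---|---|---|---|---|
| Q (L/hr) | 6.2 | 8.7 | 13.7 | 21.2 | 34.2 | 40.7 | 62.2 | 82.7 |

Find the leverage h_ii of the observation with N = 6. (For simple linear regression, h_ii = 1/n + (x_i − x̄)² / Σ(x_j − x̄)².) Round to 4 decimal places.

h = 0.1250

N̄ = (1 + 2 + 3 + 4 + 6 + 7 + 11 + 14)/8 = 6
Σ(N − N̄)² = 25 + 16 + 9 + 4 + 0 + 1 + 25 + 64 = 144
h = 1/8 + (0)²/144 = 0.125 + 0 = 0.1250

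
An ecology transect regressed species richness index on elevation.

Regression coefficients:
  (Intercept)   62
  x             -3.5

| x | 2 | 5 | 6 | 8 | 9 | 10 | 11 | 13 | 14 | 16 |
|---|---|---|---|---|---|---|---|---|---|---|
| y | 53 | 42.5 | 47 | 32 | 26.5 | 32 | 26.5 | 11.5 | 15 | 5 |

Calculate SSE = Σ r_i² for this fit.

SSE = 128

x=2: ŷ = 62 − 3.5·2 = 55; r = 53 − 55 = -2
x=5: ŷ = 62 − 3.5·5 = 44.5; r = 42.5 − 44.5 = -2
x=6: ŷ = 62 − 3.5·6 = 41; r = 47 − 41 = 6
x=8: ŷ = 62 − 3.5·8 = 34; r = 32 − 34 = -2
x=9: ŷ = 62 − 3.5·9 = 30.5; r = 26.5 − 30.5 = -4
x=10: ŷ = 62 − 3.5·10 = 27; r = 32 − 27 = 5
x=11: ŷ = 62 − 3.5·11 = 23.5; r = 26.5 − 23.5 = 3
x=13: ŷ = 62 − 3.5·13 = 16.5; r = 11.5 − 16.5 = -5
x=14: ŷ = 62 − 3.5·14 = 13; r = 15 − 13 = 2
x=16: ŷ = 62 − 3.5·16 = 6; r = 5 − 6 = -1
SSE = 4 + 4 + 36 + 4 + 16 + 25 + 9 + 25 + 4 + 1 = 128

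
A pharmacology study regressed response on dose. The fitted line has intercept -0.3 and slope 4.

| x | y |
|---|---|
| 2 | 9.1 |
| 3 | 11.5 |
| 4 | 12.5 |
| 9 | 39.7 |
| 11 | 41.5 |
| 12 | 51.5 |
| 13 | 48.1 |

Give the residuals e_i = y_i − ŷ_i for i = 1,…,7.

x=2: ŷ = -0.3 + 4·2 = 7.7; e = 9.1 − 7.7 = 1.4
x=3: ŷ = -0.3 + 4·3 = 11.7; e = 11.5 − 11.7 = -0.2
x=4: ŷ = -0.3 + 4·4 = 15.7; e = 12.5 − 15.7 = -3.2
x=9: ŷ = -0.3 + 4·9 = 35.7; e = 39.7 − 35.7 = 4
x=11: ŷ = -0.3 + 4·11 = 43.7; e = 41.5 − 43.7 = -2.2
x=12: ŷ = -0.3 + 4·12 = 47.7; e = 51.5 − 47.7 = 3.8
x=13: ŷ = -0.3 + 4·13 = 51.7; e = 48.1 − 51.7 = -3.6

1.4, -0.2, -3.2, 4, -2.2, 3.8, -3.6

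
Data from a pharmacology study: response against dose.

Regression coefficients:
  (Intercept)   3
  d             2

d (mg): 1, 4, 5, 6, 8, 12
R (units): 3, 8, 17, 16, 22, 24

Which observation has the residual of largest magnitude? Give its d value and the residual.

d=1: ŷ = 3 + 2·1 = 5; e = 3 − 5 = -2
d=4: ŷ = 3 + 2·4 = 11; e = 8 − 11 = -3
d=5: ŷ = 3 + 2·5 = 13; e = 17 − 13 = 4
d=6: ŷ = 3 + 2·6 = 15; e = 16 − 15 = 1
d=8: ŷ = 3 + 2·8 = 19; e = 22 − 19 = 3
d=12: ŷ = 3 + 2·12 = 27; e = 24 − 27 = -3
Largest |e| is 4 at d = 5, residual 4.

d = 5, e = 4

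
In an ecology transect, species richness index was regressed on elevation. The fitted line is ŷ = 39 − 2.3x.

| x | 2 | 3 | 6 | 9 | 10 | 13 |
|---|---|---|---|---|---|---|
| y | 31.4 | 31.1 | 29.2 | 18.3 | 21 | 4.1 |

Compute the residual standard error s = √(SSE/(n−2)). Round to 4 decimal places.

x=2: ŷ = 39 − 2.3·2 = 34.4; r = 31.4 − 34.4 = -3
x=3: ŷ = 39 − 2.3·3 = 32.1; r = 31.1 − 32.1 = -1
x=6: ŷ = 39 − 2.3·6 = 25.2; r = 29.2 − 25.2 = 4
x=9: ŷ = 39 − 2.3·9 = 18.3; r = 18.3 − 18.3 = 0
x=10: ŷ = 39 − 2.3·10 = 16; r = 21 − 16 = 5
x=13: ŷ = 39 − 2.3·13 = 9.1; r = 4.1 − 9.1 = -5
SSE = 9 + 1 + 16 + 0 + 25 + 25 = 76
s = √(76/4) = √19 ≈ 4.3589

s = 4.3589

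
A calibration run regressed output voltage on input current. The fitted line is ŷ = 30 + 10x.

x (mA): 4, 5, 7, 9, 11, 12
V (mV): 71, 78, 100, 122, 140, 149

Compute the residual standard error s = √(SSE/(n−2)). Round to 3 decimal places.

s = 1.581

x=4: ŷ = 30 + 10·4 = 70; r = 71 − 70 = 1
x=5: ŷ = 30 + 10·5 = 80; r = 78 − 80 = -2
x=7: ŷ = 30 + 10·7 = 100; r = 100 − 100 = 0
x=9: ŷ = 30 + 10·9 = 120; r = 122 − 120 = 2
x=11: ŷ = 30 + 10·11 = 140; r = 140 − 140 = 0
x=12: ŷ = 30 + 10·12 = 150; r = 149 − 150 = -1
SSE = 1 + 4 + 0 + 4 + 0 + 1 = 10
s = √(10/4) = √2.5 ≈ 1.581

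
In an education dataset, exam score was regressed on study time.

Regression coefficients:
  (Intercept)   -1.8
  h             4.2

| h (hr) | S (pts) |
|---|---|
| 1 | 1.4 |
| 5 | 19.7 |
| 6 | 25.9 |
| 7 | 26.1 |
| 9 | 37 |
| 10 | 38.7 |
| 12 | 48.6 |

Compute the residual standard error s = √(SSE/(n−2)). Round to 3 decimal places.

h=1: Ŝ = -1.8 + 4.2·1 = 2.4; r = 1.4 − 2.4 = -1
h=5: Ŝ = -1.8 + 4.2·5 = 19.2; r = 19.7 − 19.2 = 0.5
h=6: Ŝ = -1.8 + 4.2·6 = 23.4; r = 25.9 − 23.4 = 2.5
h=7: Ŝ = -1.8 + 4.2·7 = 27.6; r = 26.1 − 27.6 = -1.5
h=9: Ŝ = -1.8 + 4.2·9 = 36; r = 37 − 36 = 1
h=10: Ŝ = -1.8 + 4.2·10 = 40.2; r = 38.7 − 40.2 = -1.5
h=12: Ŝ = -1.8 + 4.2·12 = 48.6; r = 48.6 − 48.6 = 0
SSE = 1 + 0.25 + 6.25 + 2.25 + 1 + 2.25 + 0 = 13
s = √(13/5) = √2.6 ≈ 1.612

s = 1.612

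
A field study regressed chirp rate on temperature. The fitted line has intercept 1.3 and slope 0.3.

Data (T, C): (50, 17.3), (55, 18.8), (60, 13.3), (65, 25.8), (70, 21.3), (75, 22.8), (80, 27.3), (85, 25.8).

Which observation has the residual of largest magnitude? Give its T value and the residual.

T=50: Ĉ = 1.3 + 0.3·50 = 16.3; r = 17.3 − 16.3 = 1
T=55: Ĉ = 1.3 + 0.3·55 = 17.8; r = 18.8 − 17.8 = 1
T=60: Ĉ = 1.3 + 0.3·60 = 19.3; r = 13.3 − 19.3 = -6
T=65: Ĉ = 1.3 + 0.3·65 = 20.8; r = 25.8 − 20.8 = 5
T=70: Ĉ = 1.3 + 0.3·70 = 22.3; r = 21.3 − 22.3 = -1
T=75: Ĉ = 1.3 + 0.3·75 = 23.8; r = 22.8 − 23.8 = -1
T=80: Ĉ = 1.3 + 0.3·80 = 25.3; r = 27.3 − 25.3 = 2
T=85: Ĉ = 1.3 + 0.3·85 = 26.8; r = 25.8 − 26.8 = -1
Largest |r| is 6 at T = 60, residual -6.

T = 60, r = -6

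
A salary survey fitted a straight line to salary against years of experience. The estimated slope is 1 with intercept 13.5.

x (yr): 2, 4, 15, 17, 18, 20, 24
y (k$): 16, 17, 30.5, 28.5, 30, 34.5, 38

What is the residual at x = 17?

ŷ = 13.5 + 17 = 30.5
e = 28.5 − 30.5 = -2

e = -2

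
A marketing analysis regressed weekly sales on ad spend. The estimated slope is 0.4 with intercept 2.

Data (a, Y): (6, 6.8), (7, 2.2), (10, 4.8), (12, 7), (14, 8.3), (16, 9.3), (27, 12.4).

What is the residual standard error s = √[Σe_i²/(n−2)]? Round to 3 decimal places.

a=6: ŷ = 2 + 0.4·6 = 4.4; e = 6.8 − 4.4 = 2.4
a=7: ŷ = 2 + 0.4·7 = 4.8; e = 2.2 − 4.8 = -2.6
a=10: ŷ = 2 + 0.4·10 = 6; e = 4.8 − 6 = -1.2
a=12: ŷ = 2 + 0.4·12 = 6.8; e = 7 − 6.8 = 0.2
a=14: ŷ = 2 + 0.4·14 = 7.6; e = 8.3 − 7.6 = 0.7
a=16: ŷ = 2 + 0.4·16 = 8.4; e = 9.3 − 8.4 = 0.9
a=27: ŷ = 2 + 0.4·27 = 12.8; e = 12.4 − 12.8 = -0.4
SSE = 5.76 + 6.76 + 1.44 + 0.04 + 0.49 + 0.81 + 0.16 = 15.46
s = √(15.46/5) = √3.092 ≈ 1.758

s = 1.758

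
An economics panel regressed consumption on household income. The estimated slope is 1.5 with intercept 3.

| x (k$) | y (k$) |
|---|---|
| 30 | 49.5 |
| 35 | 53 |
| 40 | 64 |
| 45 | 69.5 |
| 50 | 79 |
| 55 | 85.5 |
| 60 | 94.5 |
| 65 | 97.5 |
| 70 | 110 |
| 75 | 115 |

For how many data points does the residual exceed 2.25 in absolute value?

x=30: ŷ = 3 + 1.5·30 = 48; r = 49.5 − 48 = 1.5
x=35: ŷ = 3 + 1.5·35 = 55.5; r = 53 − 55.5 = -2.5
x=40: ŷ = 3 + 1.5·40 = 63; r = 64 − 63 = 1
x=45: ŷ = 3 + 1.5·45 = 70.5; r = 69.5 − 70.5 = -1
x=50: ŷ = 3 + 1.5·50 = 78; r = 79 − 78 = 1
x=55: ŷ = 3 + 1.5·55 = 85.5; r = 85.5 − 85.5 = 0
x=60: ŷ = 3 + 1.5·60 = 93; r = 94.5 − 93 = 1.5
x=65: ŷ = 3 + 1.5·65 = 100.5; r = 97.5 − 100.5 = -3
x=70: ŷ = 3 + 1.5·70 = 108; r = 110 − 108 = 2
x=75: ŷ = 3 + 1.5·75 = 115.5; r = 115 − 115.5 = -0.5
|r| > 2.25: x=35 (|r|=2.5), x=65 (|r|=3) → 2

2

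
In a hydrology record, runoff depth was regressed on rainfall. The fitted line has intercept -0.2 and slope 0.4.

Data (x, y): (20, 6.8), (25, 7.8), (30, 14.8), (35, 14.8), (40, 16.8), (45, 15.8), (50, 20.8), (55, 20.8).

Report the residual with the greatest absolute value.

e = 3

x=20: ŷ = -0.2 + 0.4·20 = 7.8; e = 6.8 − 7.8 = -1
x=25: ŷ = -0.2 + 0.4·25 = 9.8; e = 7.8 − 9.8 = -2
x=30: ŷ = -0.2 + 0.4·30 = 11.8; e = 14.8 − 11.8 = 3
x=35: ŷ = -0.2 + 0.4·35 = 13.8; e = 14.8 − 13.8 = 1
x=40: ŷ = -0.2 + 0.4·40 = 15.8; e = 16.8 − 15.8 = 1
x=45: ŷ = -0.2 + 0.4·45 = 17.8; e = 15.8 − 17.8 = -2
x=50: ŷ = -0.2 + 0.4·50 = 19.8; e = 20.8 − 19.8 = 1
x=55: ŷ = -0.2 + 0.4·55 = 21.8; e = 20.8 − 21.8 = -1
Largest |e| is 3 at x = 30, residual 3.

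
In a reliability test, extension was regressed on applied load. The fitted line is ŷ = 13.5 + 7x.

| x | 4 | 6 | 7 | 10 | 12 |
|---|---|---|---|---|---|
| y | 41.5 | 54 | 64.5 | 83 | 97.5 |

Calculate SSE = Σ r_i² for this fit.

SSE = 6.5

x=4: ŷ = 13.5 + 7·4 = 41.5; r = 41.5 − 41.5 = 0
x=6: ŷ = 13.5 + 7·6 = 55.5; r = 54 − 55.5 = -1.5
x=7: ŷ = 13.5 + 7·7 = 62.5; r = 64.5 − 62.5 = 2
x=10: ŷ = 13.5 + 7·10 = 83.5; r = 83 − 83.5 = -0.5
x=12: ŷ = 13.5 + 7·12 = 97.5; r = 97.5 − 97.5 = 0
SSE = 0 + 2.25 + 4 + 0.25 + 0 = 6.5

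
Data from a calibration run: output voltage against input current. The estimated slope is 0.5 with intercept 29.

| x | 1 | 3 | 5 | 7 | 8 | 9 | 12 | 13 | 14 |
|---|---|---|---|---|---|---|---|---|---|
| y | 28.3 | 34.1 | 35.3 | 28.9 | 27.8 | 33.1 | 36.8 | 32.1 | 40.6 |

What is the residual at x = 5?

e = 3.8

ŷ = 29 + 0.5·5 = 31.5
e = 35.3 − 31.5 = 3.8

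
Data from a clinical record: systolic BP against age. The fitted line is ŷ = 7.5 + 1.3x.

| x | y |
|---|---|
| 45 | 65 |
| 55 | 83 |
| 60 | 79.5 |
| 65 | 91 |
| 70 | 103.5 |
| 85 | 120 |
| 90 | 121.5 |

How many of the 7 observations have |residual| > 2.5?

x=45: ŷ = 7.5 + 1.3·45 = 66; r = 65 − 66 = -1
x=55: ŷ = 7.5 + 1.3·55 = 79; r = 83 − 79 = 4
x=60: ŷ = 7.5 + 1.3·60 = 85.5; r = 79.5 − 85.5 = -6
x=65: ŷ = 7.5 + 1.3·65 = 92; r = 91 − 92 = -1
x=70: ŷ = 7.5 + 1.3·70 = 98.5; r = 103.5 − 98.5 = 5
x=85: ŷ = 7.5 + 1.3·85 = 118; r = 120 − 118 = 2
x=90: ŷ = 7.5 + 1.3·90 = 124.5; r = 121.5 − 124.5 = -3
|r| > 2.5: x=55 (|r|=4), x=60 (|r|=6), x=70 (|r|=5), x=90 (|r|=3) → 4

4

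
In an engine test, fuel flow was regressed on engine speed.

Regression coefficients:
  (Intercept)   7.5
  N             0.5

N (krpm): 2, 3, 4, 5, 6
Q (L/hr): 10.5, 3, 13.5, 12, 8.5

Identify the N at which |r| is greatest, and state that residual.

N=2: Q̂ = 7.5 + 0.5·2 = 8.5; r = 10.5 − 8.5 = 2
N=3: Q̂ = 7.5 + 0.5·3 = 9; r = 3 − 9 = -6
N=4: Q̂ = 7.5 + 0.5·4 = 9.5; r = 13.5 − 9.5 = 4
N=5: Q̂ = 7.5 + 0.5·5 = 10; r = 12 − 10 = 2
N=6: Q̂ = 7.5 + 0.5·6 = 10.5; r = 8.5 − 10.5 = -2
Largest |r| is 6 at N = 3, residual -6.

N = 3, r = -6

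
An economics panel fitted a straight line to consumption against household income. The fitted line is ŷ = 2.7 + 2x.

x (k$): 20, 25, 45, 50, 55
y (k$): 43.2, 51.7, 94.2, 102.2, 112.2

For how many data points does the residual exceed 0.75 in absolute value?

2

x=20: ŷ = 2.7 + 2·20 = 42.7; r = 43.2 − 42.7 = 0.5
x=25: ŷ = 2.7 + 2·25 = 52.7; r = 51.7 − 52.7 = -1
x=45: ŷ = 2.7 + 2·45 = 92.7; r = 94.2 − 92.7 = 1.5
x=50: ŷ = 2.7 + 2·50 = 102.7; r = 102.2 − 102.7 = -0.5
x=55: ŷ = 2.7 + 2·55 = 112.7; r = 112.2 − 112.7 = -0.5
|r| > 0.75: x=25 (|r|=1), x=45 (|r|=1.5) → 2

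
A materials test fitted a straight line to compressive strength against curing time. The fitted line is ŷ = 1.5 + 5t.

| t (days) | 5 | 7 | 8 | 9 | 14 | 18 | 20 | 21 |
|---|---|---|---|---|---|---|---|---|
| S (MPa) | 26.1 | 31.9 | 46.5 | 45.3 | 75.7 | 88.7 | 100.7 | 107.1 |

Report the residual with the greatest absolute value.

t=5: ŷ = 1.5 + 5·5 = 26.5; e = 26.1 − 26.5 = -0.4
t=7: ŷ = 1.5 + 5·7 = 36.5; e = 31.9 − 36.5 = -4.6
t=8: ŷ = 1.5 + 5·8 = 41.5; e = 46.5 − 41.5 = 5
t=9: ŷ = 1.5 + 5·9 = 46.5; e = 45.3 − 46.5 = -1.2
t=14: ŷ = 1.5 + 5·14 = 71.5; e = 75.7 − 71.5 = 4.2
t=18: ŷ = 1.5 + 5·18 = 91.5; e = 88.7 − 91.5 = -2.8
t=20: ŷ = 1.5 + 5·20 = 101.5; e = 100.7 − 101.5 = -0.8
t=21: ŷ = 1.5 + 5·21 = 106.5; e = 107.1 − 106.5 = 0.6
Largest |e| is 5 at t = 8, residual 5.

e = 5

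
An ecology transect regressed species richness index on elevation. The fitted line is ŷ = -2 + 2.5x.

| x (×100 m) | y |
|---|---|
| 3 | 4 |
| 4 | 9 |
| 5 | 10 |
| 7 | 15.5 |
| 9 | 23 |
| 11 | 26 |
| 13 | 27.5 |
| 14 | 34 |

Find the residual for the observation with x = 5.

r = -0.5

ŷ = -2 + 2.5·5 = 10.5
r = 10 − 10.5 = -0.5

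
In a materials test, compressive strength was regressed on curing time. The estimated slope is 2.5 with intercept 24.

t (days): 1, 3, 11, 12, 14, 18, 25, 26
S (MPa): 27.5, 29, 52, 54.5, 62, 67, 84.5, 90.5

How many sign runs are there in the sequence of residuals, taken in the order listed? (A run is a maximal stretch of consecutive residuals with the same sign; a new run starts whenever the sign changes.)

5 runs

t=1: Ŝ = 24 + 2.5·1 = 26.5; r = 27.5 − 26.5 = 1
t=3: Ŝ = 24 + 2.5·3 = 31.5; r = 29 − 31.5 = -2.5
t=11: Ŝ = 24 + 2.5·11 = 51.5; r = 52 − 51.5 = 0.5
t=12: Ŝ = 24 + 2.5·12 = 54; r = 54.5 − 54 = 0.5
t=14: Ŝ = 24 + 2.5·14 = 59; r = 62 − 59 = 3
t=18: Ŝ = 24 + 2.5·18 = 69; r = 67 − 69 = -2
t=25: Ŝ = 24 + 2.5·25 = 86.5; r = 84.5 − 86.5 = -2
t=26: Ŝ = 24 + 2.5·26 = 89; r = 90.5 − 89 = 1.5
Signs: + − + + + − − +
Runs: +×1, −×1, +×3, −×2, +×1 → 5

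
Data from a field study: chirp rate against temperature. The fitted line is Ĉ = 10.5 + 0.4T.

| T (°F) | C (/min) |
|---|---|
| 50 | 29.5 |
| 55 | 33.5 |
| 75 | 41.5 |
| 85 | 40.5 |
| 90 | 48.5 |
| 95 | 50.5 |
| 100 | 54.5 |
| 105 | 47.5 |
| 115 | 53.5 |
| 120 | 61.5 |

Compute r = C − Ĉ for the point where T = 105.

r = -5

Ĉ = 10.5 + 0.4·105 = 52.5
r = 47.5 − 52.5 = -5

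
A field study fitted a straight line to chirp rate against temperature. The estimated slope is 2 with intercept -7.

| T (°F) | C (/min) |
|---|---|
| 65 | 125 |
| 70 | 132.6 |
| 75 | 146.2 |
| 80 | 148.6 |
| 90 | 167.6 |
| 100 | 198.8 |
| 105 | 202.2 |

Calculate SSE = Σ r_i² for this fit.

T=65: Ĉ = -7 + 2·65 = 123; r = 125 − 123 = 2
T=70: Ĉ = -7 + 2·70 = 133; r = 132.6 − 133 = -0.4
T=75: Ĉ = -7 + 2·75 = 143; r = 146.2 − 143 = 3.2
T=80: Ĉ = -7 + 2·80 = 153; r = 148.6 − 153 = -4.4
T=90: Ĉ = -7 + 2·90 = 173; r = 167.6 − 173 = -5.4
T=100: Ĉ = -7 + 2·100 = 193; r = 198.8 − 193 = 5.8
T=105: Ĉ = -7 + 2·105 = 203; r = 202.2 − 203 = -0.8
SSE = 4 + 0.16 + 10.24 + 19.36 + 29.16 + 33.64 + 0.64 = 97.2

SSE = 97.2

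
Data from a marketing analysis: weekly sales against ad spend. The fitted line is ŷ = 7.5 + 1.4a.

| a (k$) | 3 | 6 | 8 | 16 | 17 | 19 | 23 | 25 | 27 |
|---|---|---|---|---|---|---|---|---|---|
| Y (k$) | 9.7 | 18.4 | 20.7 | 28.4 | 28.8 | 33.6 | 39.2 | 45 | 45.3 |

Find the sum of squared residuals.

a=3: ŷ = 7.5 + 1.4·3 = 11.7; e = 9.7 − 11.7 = -2
a=6: ŷ = 7.5 + 1.4·6 = 15.9; e = 18.4 − 15.9 = 2.5
a=8: ŷ = 7.5 + 1.4·8 = 18.7; e = 20.7 − 18.7 = 2
a=16: ŷ = 7.5 + 1.4·16 = 29.9; e = 28.4 − 29.9 = -1.5
a=17: ŷ = 7.5 + 1.4·17 = 31.3; e = 28.8 − 31.3 = -2.5
a=19: ŷ = 7.5 + 1.4·19 = 34.1; e = 33.6 − 34.1 = -0.5
a=23: ŷ = 7.5 + 1.4·23 = 39.7; e = 39.2 − 39.7 = -0.5
a=25: ŷ = 7.5 + 1.4·25 = 42.5; e = 45 − 42.5 = 2.5
a=27: ŷ = 7.5 + 1.4·27 = 45.3; e = 45.3 − 45.3 = 0
SSE = 4 + 6.25 + 4 + 2.25 + 6.25 + 0.25 + 0.25 + 6.25 + 0 = 29.5

SSE = 29.5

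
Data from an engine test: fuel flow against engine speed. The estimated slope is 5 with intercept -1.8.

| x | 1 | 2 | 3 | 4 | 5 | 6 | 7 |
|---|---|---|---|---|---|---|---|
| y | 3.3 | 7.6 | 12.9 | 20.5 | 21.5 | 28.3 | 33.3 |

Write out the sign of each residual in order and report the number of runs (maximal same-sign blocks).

5 runs

x=1: ŷ = -1.8 + 5·1 = 3.2; e = 3.3 − 3.2 = 0.1
x=2: ŷ = -1.8 + 5·2 = 8.2; e = 7.6 − 8.2 = -0.6
x=3: ŷ = -1.8 + 5·3 = 13.2; e = 12.9 − 13.2 = -0.3
x=4: ŷ = -1.8 + 5·4 = 18.2; e = 20.5 − 18.2 = 2.3
x=5: ŷ = -1.8 + 5·5 = 23.2; e = 21.5 − 23.2 = -1.7
x=6: ŷ = -1.8 + 5·6 = 28.2; e = 28.3 − 28.2 = 0.1
x=7: ŷ = -1.8 + 5·7 = 33.2; e = 33.3 − 33.2 = 0.1
Signs: + − − + − + +
Runs: +×1, −×2, +×1, −×1, +×2 → 5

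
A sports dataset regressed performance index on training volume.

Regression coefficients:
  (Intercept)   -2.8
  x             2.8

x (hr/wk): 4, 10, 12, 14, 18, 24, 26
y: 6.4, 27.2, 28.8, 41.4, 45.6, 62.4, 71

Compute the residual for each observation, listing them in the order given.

-2, 2, -2, 5, -2, -2, 1

x=4: ŷ = -2.8 + 2.8·4 = 8.4; e = 6.4 − 8.4 = -2
x=10: ŷ = -2.8 + 2.8·10 = 25.2; e = 27.2 − 25.2 = 2
x=12: ŷ = -2.8 + 2.8·12 = 30.8; e = 28.8 − 30.8 = -2
x=14: ŷ = -2.8 + 2.8·14 = 36.4; e = 41.4 − 36.4 = 5
x=18: ŷ = -2.8 + 2.8·18 = 47.6; e = 45.6 − 47.6 = -2
x=24: ŷ = -2.8 + 2.8·24 = 64.4; e = 62.4 − 64.4 = -2
x=26: ŷ = -2.8 + 2.8·26 = 70; e = 71 − 70 = 1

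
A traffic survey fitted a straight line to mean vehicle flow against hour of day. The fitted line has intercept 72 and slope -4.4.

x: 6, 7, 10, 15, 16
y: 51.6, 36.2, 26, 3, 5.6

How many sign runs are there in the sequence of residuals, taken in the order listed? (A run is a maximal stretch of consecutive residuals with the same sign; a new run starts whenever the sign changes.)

3 runs

x=6: ŷ = 72 − 4.4·6 = 45.6; r = 51.6 − 45.6 = 6
x=7: ŷ = 72 − 4.4·7 = 41.2; r = 36.2 − 41.2 = -5
x=10: ŷ = 72 − 4.4·10 = 28; r = 26 − 28 = -2
x=15: ŷ = 72 − 4.4·15 = 6; r = 3 − 6 = -3
x=16: ŷ = 72 − 4.4·16 = 1.6; r = 5.6 − 1.6 = 4
Signs: + − − − +
Runs: +×1, −×3, +×1 → 3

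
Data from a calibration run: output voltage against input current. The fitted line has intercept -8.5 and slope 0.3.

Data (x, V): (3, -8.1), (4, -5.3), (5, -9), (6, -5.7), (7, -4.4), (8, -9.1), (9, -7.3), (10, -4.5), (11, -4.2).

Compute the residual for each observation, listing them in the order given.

x=3: ŷ = -8.5 + 0.3·3 = -7.6; e = -8.1 − (-7.6) = -0.5
x=4: ŷ = -8.5 + 0.3·4 = -7.3; e = -5.3 − (-7.3) = 2
x=5: ŷ = -8.5 + 0.3·5 = -7; e = -9 − (-7) = -2
x=6: ŷ = -8.5 + 0.3·6 = -6.7; e = -5.7 − (-6.7) = 1
x=7: ŷ = -8.5 + 0.3·7 = -6.4; e = -4.4 − (-6.4) = 2
x=8: ŷ = -8.5 + 0.3·8 = -6.1; e = -9.1 − (-6.1) = -3
x=9: ŷ = -8.5 + 0.3·9 = -5.8; e = -7.3 − (-5.8) = -1.5
x=10: ŷ = -8.5 + 0.3·10 = -5.5; e = -4.5 − (-5.5) = 1
x=11: ŷ = -8.5 + 0.3·11 = -5.2; e = -4.2 − (-5.2) = 1

-0.5, 2, -2, 1, 2, -3, -1.5, 1, 1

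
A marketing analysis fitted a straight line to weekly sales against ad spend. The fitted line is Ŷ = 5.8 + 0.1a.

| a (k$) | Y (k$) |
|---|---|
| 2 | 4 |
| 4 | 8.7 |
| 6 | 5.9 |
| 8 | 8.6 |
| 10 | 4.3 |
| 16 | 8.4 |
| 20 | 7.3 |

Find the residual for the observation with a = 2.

Ŷ = 5.8 + 0.1·2 = 6
r = 4 − 6 = -2

r = -2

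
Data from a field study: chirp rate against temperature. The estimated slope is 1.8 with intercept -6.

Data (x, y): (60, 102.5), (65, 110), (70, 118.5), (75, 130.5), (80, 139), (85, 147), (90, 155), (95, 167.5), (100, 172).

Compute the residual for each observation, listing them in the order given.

0.5, -1, -1.5, 1.5, 1, 0, -1, 2.5, -2

x=60: ŷ = -6 + 1.8·60 = 102; e = 102.5 − 102 = 0.5
x=65: ŷ = -6 + 1.8·65 = 111; e = 110 − 111 = -1
x=70: ŷ = -6 + 1.8·70 = 120; e = 118.5 − 120 = -1.5
x=75: ŷ = -6 + 1.8·75 = 129; e = 130.5 − 129 = 1.5
x=80: ŷ = -6 + 1.8·80 = 138; e = 139 − 138 = 1
x=85: ŷ = -6 + 1.8·85 = 147; e = 147 − 147 = 0
x=90: ŷ = -6 + 1.8·90 = 156; e = 155 − 156 = -1
x=95: ŷ = -6 + 1.8·95 = 165; e = 167.5 − 165 = 2.5
x=100: ŷ = -6 + 1.8·100 = 174; e = 172 − 174 = -2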